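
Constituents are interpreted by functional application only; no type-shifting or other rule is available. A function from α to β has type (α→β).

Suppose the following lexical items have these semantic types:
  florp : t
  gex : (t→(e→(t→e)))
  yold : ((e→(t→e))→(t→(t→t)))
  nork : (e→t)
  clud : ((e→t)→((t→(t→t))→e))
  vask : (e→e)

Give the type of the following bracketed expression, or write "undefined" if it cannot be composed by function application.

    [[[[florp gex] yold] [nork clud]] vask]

[florp gex]: (t→(e→(t→e))) applied to t yields (e→(t→e)).
[[florp gex] yold]: ((e→(t→e))→(t→(t→t))) applied to (e→(t→e)) yields (t→(t→t)).
[nork clud]: ((e→t)→((t→(t→t))→e)) applied to (e→t) yields ((t→(t→t))→e).
[[[florp gex] yold] [nork clud]]: ((t→(t→t))→e) applied to (t→(t→t)) yields e.
[[[[florp gex] yold] [nork clud]] vask]: (e→e) applied to e yields e.

e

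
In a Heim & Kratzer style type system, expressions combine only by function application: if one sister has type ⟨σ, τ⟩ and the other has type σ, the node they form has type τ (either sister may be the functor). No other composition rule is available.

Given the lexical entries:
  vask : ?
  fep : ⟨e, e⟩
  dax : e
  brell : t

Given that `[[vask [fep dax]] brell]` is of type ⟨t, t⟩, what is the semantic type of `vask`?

⟨e, ⟨t, ⟨t, t⟩⟩⟩

For [[vask [fep dax]] brell] to have type ⟨t, t⟩ with brell of type t, [vask [fep dax]] must be the function: [vask [fep dax]] : ⟨t, ⟨t, t⟩⟩.
For [vask [fep dax]] to have type ⟨t, ⟨t, t⟩⟩ with [fep dax] of type e, vask must be the function: vask : ⟨e, ⟨t, ⟨t, t⟩⟩⟩.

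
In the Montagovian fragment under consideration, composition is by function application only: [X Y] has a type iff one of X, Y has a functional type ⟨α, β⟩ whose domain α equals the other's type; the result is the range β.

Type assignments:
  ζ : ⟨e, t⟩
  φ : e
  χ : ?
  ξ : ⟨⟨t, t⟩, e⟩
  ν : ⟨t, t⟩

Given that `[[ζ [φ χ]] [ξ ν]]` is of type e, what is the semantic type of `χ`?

⟨e, ⟨⟨e, t⟩, ⟨e, e⟩⟩⟩

At [[ζ [φ χ]] [ξ ν]] (required: e): [ξ ν] is e, which is not a function with range e; hence [ζ [φ χ]] is the functor — type ⟨e, e⟩.
At [ζ [φ χ]] (required: ⟨e, e⟩): ζ is ⟨e, t⟩, which is not a function with range ⟨e, e⟩; hence [φ χ] is the functor — type ⟨⟨e, t⟩, ⟨e, e⟩⟩.
At [φ χ] (required: ⟨⟨e, t⟩, ⟨e, e⟩⟩): φ is e, which is not a function with range ⟨⟨e, t⟩, ⟨e, e⟩⟩; hence χ is the functor — type ⟨e, ⟨⟨e, t⟩, ⟨e, e⟩⟩⟩.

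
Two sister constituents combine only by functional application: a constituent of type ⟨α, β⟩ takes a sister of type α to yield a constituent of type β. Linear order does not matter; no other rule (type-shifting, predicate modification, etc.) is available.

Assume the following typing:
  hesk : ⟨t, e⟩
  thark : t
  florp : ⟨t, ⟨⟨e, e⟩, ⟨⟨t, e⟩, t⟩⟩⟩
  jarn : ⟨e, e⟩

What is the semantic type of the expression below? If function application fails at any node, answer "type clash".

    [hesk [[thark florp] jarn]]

t

[thark florp] — florp of type ⟨t, ⟨⟨e, e⟩, ⟨⟨t, e⟩, t⟩⟩⟩ combines with thark of type t: type ⟨⟨e, e⟩, ⟨⟨t, e⟩, t⟩⟩.
[[thark florp] jarn] — [thark florp] of type ⟨⟨e, e⟩, ⟨⟨t, e⟩, t⟩⟩ combines with jarn of type ⟨e, e⟩: type ⟨⟨t, e⟩, t⟩.
[hesk [[thark florp] jarn]] — [[thark florp] jarn] of type ⟨⟨t, e⟩, t⟩ combines with hesk of type ⟨t, e⟩: type t.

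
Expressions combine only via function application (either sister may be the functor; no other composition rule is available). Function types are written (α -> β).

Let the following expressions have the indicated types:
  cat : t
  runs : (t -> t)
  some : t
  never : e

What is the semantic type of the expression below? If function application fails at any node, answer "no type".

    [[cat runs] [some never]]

no type

[cat runs]: (t -> t) applied to t yields t.
At [some never]: neither t nor e can take the other as argument; the node is ill-typed.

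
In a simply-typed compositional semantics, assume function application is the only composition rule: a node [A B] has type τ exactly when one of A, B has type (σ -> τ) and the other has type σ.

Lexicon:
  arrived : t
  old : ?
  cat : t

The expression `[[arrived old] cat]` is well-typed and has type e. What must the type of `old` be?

(t -> (t -> e))

[[arrived old] cat] is required to be e. cat : t cannot yield e as functor, so [arrived old] : (t -> e).
[arrived old] is required to be (t -> e). arrived : t cannot yield (t -> e) as functor, so old : (t -> (t -> e)).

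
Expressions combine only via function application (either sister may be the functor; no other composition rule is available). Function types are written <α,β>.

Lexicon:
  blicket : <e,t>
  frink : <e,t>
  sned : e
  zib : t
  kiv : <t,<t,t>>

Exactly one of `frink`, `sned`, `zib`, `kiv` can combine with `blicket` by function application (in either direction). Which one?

sned

frink : <e,t> — does not combine with blicket.
sned — combines: blicket : <e,t> takes sned : e as argument, giving t.
zib : t — does not combine with blicket.
kiv : <t,<t,t>> — does not combine with blicket.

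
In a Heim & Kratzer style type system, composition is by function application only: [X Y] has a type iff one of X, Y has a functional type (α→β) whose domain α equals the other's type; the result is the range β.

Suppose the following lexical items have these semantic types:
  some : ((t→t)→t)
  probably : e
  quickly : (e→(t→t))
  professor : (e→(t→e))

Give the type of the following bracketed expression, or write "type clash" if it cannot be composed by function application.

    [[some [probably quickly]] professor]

[probably quickly]: (e→(t→t)) applied to e yields (t→t).
[some [probably quickly]]: ((t→t)→t) applied to (t→t) yields t.
At [[some [probably quickly]] professor]: neither t nor (e→(t→e)) can take the other as argument; the node is ill-typed.

type clash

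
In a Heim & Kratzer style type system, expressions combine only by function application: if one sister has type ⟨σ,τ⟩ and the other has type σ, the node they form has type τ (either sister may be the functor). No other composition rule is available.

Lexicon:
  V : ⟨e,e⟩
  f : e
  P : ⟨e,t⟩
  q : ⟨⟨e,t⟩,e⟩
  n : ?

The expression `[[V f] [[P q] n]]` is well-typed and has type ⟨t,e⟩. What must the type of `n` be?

⟨e,⟨e,⟨t,e⟩⟩⟩

At [[V f] [[P q] n]] (required: ⟨t,e⟩): [V f] is e, which is not a function with range ⟨t,e⟩; hence [[P q] n] is the functor — type ⟨e,⟨t,e⟩⟩.
At [[P q] n] (required: ⟨e,⟨t,e⟩⟩): [P q] is e, which is not a function with range ⟨e,⟨t,e⟩⟩; hence n is the functor — type ⟨e,⟨e,⟨t,e⟩⟩⟩.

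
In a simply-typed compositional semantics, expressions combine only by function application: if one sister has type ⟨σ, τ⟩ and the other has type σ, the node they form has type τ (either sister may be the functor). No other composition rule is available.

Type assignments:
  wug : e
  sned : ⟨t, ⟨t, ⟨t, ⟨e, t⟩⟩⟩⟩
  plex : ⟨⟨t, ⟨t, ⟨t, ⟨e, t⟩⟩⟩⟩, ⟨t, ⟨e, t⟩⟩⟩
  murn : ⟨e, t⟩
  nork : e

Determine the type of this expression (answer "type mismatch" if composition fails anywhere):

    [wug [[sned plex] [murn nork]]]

t

[sned plex]: plex is ⟨⟨t, ⟨t, ⟨t, ⟨e, t⟩⟩⟩⟩, ⟨t, ⟨e, t⟩⟩⟩, sned is ⟨t, ⟨t, ⟨t, ⟨e, t⟩⟩⟩⟩; result ⟨t, ⟨e, t⟩⟩.
[murn nork]: murn is ⟨e, t⟩, nork is e; result t.
[[sned plex] [murn nork]]: [sned plex] is ⟨t, ⟨e, t⟩⟩, [murn nork] is t; result ⟨e, t⟩.
[wug [[sned plex] [murn nork]]]: [[sned plex] [murn nork]] is ⟨e, t⟩, wug is e; result t.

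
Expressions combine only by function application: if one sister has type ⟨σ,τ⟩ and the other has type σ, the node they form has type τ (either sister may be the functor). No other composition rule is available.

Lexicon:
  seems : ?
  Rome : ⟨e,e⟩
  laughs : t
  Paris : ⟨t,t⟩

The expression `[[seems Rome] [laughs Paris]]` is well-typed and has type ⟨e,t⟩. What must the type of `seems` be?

[[seems Rome] [laughs Paris]] is required to be ⟨e,t⟩. [laughs Paris] : t cannot yield ⟨e,t⟩ as functor, so [seems Rome] : ⟨t,⟨e,t⟩⟩.
[seems Rome] is required to be ⟨t,⟨e,t⟩⟩. Rome : ⟨e,e⟩ cannot yield ⟨t,⟨e,t⟩⟩ as functor, so seems : ⟨⟨e,e⟩,⟨t,⟨e,t⟩⟩⟩.

⟨⟨e,e⟩,⟨t,⟨e,t⟩⟩⟩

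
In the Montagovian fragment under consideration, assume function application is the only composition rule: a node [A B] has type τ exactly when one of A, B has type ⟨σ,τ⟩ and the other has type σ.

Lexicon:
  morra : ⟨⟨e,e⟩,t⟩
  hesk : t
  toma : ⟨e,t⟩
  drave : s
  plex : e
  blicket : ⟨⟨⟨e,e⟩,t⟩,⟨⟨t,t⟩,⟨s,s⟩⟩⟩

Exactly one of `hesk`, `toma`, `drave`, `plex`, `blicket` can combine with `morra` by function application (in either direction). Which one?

blicket

hesk : t — morra needs ⟨e,e⟩; hesk needs nothing (atomic); neither fits.
toma : ⟨e,t⟩ — morra needs ⟨e,e⟩; toma needs e; neither fits.
drave : s — morra needs ⟨e,e⟩; drave needs nothing (atomic); neither fits.
plex : e — morra needs ⟨e,e⟩; plex needs nothing (atomic); neither fits.
blicket — combines: blicket : ⟨⟨⟨e,e⟩,t⟩,⟨⟨t,t⟩,⟨s,s⟩⟩⟩ takes morra : ⟨⟨e,e⟩,t⟩ as argument, giving ⟨⟨t,t⟩,⟨s,s⟩⟩.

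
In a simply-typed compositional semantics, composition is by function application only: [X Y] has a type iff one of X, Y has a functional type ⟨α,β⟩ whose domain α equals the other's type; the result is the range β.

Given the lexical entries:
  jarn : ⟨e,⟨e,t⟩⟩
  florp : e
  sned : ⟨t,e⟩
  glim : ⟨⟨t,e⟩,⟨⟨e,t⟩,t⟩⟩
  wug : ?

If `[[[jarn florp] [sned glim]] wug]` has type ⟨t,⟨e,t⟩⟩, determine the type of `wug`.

[[[jarn florp] [sned glim]] wug] must have type ⟨t,⟨e,t⟩⟩. The sister [[jarn florp] [sned glim]] has type t; that is not a function onto ⟨t,⟨e,t⟩⟩, so wug must be the functor, of type ⟨t,⟨t,⟨e,t⟩⟩⟩.

⟨t,⟨t,⟨e,t⟩⟩⟩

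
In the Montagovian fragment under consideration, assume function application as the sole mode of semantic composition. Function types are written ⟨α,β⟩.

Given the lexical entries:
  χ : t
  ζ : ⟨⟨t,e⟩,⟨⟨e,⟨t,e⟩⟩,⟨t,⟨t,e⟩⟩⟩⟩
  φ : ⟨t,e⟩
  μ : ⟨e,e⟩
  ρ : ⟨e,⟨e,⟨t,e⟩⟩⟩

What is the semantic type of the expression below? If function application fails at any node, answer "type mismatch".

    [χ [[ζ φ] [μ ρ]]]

[ζ φ]: functor ζ : ⟨⟨t,e⟩,⟨⟨e,⟨t,e⟩⟩,⟨t,⟨t,e⟩⟩⟩⟩, argument φ : ⟨t,e⟩; result ⟨⟨e,⟨t,e⟩⟩,⟨t,⟨t,e⟩⟩⟩.
[μ ρ]: ⟨e,e⟩ and ⟨e,⟨e,⟨t,e⟩⟩⟩ cannot combine by function application — type clash.

type mismatch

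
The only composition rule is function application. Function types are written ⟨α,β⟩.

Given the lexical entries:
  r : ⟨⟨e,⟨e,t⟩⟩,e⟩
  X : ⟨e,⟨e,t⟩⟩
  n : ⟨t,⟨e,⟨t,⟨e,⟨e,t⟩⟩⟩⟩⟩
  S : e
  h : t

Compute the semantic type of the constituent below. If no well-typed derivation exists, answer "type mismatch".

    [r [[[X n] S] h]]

type mismatch

[X n]: ⟨e,⟨e,t⟩⟩ with ⟨t,⟨e,⟨t,⟨e,⟨e,t⟩⟩⟩⟩⟩ — neither is a function whose domain matches the other; composition fails here.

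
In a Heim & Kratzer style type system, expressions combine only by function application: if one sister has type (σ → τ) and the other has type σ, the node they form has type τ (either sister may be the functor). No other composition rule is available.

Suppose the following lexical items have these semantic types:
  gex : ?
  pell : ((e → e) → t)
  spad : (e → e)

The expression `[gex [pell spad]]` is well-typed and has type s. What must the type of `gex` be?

[gex [pell spad]] is required to be s. [pell spad] : t cannot yield s as functor, so gex : (t → s).

(t → s)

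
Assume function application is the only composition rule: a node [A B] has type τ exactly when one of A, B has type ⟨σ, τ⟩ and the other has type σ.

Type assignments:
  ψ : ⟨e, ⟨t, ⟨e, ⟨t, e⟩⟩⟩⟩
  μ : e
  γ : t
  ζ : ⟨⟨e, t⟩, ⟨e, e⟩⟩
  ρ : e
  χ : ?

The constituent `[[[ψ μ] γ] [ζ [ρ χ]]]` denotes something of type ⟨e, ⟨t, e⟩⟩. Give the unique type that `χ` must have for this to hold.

[[[ψ μ] γ] [ζ [ρ χ]]] must have type ⟨e, ⟨t, e⟩⟩. The sister [[ψ μ] γ] has type ⟨e, ⟨t, e⟩⟩; that is not a function onto ⟨e, ⟨t, e⟩⟩, so [ζ [ρ χ]] must be the functor, of type ⟨⟨e, ⟨t, e⟩⟩, ⟨e, ⟨t, e⟩⟩⟩.
[ζ [ρ χ]] must have type ⟨⟨e, ⟨t, e⟩⟩, ⟨e, ⟨t, e⟩⟩⟩. The sister ζ has type ⟨⟨e, t⟩, ⟨e, e⟩⟩; that is not a function onto ⟨⟨e, ⟨t, e⟩⟩, ⟨e, ⟨t, e⟩⟩⟩, so [ρ χ] must be the functor, of type ⟨⟨⟨e, t⟩, ⟨e, e⟩⟩, ⟨⟨e, ⟨t, e⟩⟩, ⟨e, ⟨t, e⟩⟩⟩⟩.
[ρ χ] must have type ⟨⟨⟨e, t⟩, ⟨e, e⟩⟩, ⟨⟨e, ⟨t, e⟩⟩, ⟨e, ⟨t, e⟩⟩⟩⟩. The sister ρ has type e; that is not a function onto ⟨⟨⟨e, t⟩, ⟨e, e⟩⟩, ⟨⟨e, ⟨t, e⟩⟩, ⟨e, ⟨t, e⟩⟩⟩⟩, so χ must be the functor, of type ⟨e, ⟨⟨⟨e, t⟩, ⟨e, e⟩⟩, ⟨⟨e, ⟨t, e⟩⟩, ⟨e, ⟨t, e⟩⟩⟩⟩⟩.

⟨e, ⟨⟨⟨e, t⟩, ⟨e, e⟩⟩, ⟨⟨e, ⟨t, e⟩⟩, ⟨e, ⟨t, e⟩⟩⟩⟩⟩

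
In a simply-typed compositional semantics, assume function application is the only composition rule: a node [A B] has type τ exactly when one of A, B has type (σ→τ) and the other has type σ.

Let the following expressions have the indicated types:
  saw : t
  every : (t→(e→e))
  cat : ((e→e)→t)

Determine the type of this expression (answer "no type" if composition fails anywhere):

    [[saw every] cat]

[saw every]: (t→(e→e)) applied to t yields (e→e).
[[saw every] cat]: ((e→e)→t) applied to (e→e) yields t.

t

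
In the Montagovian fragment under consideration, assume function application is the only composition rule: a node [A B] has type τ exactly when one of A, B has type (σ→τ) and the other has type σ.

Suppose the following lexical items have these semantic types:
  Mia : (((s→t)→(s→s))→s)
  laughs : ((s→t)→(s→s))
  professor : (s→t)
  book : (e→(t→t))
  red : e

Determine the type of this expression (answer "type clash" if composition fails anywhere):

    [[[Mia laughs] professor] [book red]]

t

[Mia laughs]: Mia is (((s→t)→(s→s))→s), laughs is ((s→t)→(s→s)); result s.
[[Mia laughs] professor]: professor is (s→t), [Mia laughs] is s; result t.
[book red]: book is (e→(t→t)), red is e; result (t→t).
[[[Mia laughs] professor] [book red]]: [book red] is (t→t), [[Mia laughs] professor] is t; result t.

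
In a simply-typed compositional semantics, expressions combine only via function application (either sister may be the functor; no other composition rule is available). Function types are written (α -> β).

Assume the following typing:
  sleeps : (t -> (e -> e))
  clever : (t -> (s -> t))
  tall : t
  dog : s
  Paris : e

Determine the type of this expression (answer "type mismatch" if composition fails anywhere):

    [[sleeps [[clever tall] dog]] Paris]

e

[clever tall]: (t -> (s -> t)) applied to t yields (s -> t).
[[clever tall] dog]: (s -> t) applied to s yields t.
[sleeps [[clever tall] dog]]: (t -> (e -> e)) applied to t yields (e -> e).
[[sleeps [[clever tall] dog]] Paris]: (e -> e) applied to e yields e.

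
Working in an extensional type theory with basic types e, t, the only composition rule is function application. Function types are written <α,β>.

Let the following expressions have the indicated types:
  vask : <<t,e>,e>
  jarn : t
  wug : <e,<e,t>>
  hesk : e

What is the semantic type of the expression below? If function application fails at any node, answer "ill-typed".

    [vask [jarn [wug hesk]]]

ill-typed

[wug hesk]: functor wug : <e,<e,t>>, argument hesk : e; result <e,t>.
At [jarn [wug hesk]]: neither t nor <e,t> can take the other as argument; the node is ill-typed.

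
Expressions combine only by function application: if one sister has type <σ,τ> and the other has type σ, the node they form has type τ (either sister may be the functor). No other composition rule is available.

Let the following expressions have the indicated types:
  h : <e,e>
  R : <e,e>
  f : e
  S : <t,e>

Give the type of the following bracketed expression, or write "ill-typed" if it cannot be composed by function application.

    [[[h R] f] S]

ill-typed

At [h R]: neither <e,e> nor <e,e> can take the other as argument; the node is ill-typed.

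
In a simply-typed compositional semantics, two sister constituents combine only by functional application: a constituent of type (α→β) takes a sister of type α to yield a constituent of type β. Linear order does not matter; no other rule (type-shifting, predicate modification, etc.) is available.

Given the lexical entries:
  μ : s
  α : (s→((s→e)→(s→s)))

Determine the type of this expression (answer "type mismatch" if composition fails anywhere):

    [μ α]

((s→e)→(s→s))

At [μ α], α : (s→((s→e)→(s→s))) takes μ : s, giving ((s→e)→(s→s)).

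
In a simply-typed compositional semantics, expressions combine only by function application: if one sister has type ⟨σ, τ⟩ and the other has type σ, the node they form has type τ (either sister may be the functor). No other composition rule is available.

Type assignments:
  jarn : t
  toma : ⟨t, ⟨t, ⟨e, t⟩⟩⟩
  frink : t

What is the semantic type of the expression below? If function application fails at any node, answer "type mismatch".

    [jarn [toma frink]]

[toma frink]: ⟨t, ⟨t, ⟨e, t⟩⟩⟩ applied to t yields ⟨t, ⟨e, t⟩⟩.
[jarn [toma frink]]: ⟨t, ⟨e, t⟩⟩ applied to t yields ⟨e, t⟩.

⟨e, t⟩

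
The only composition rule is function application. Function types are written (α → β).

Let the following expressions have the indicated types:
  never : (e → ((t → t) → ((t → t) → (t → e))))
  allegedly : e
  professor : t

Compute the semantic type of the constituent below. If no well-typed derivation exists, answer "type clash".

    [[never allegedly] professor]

[never allegedly]: functor never : (e → ((t → t) → ((t → t) → (t → e)))), argument allegedly : e; result ((t → t) → ((t → t) → (t → e))).
At [[never allegedly] professor]: neither ((t → t) → ((t → t) → (t → e))) nor t can take the other as argument; the node is ill-typed.

type clash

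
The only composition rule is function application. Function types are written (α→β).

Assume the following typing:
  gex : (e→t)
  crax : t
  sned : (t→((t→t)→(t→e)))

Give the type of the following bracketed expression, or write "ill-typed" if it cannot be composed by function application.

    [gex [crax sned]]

ill-typed

[crax sned]: functor sned : (t→((t→t)→(t→e))), argument crax : t; result ((t→t)→(t→e)).
[gex [crax sned]]: (e→t) and ((t→t)→(t→e)) cannot combine by function application — type clash.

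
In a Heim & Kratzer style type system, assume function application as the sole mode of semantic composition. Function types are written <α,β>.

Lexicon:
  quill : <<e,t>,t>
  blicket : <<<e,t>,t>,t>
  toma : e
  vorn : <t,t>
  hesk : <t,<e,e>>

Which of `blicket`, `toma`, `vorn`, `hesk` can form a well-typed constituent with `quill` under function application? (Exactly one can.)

blicket

blicket — combines: blicket : <<<e,t>,t>,t> takes quill : <<e,t>,t> as argument, giving t.
toma : e — neither side's domain matches the other.
vorn : <t,t> — neither side's domain matches the other.
hesk : <t,<e,e>> — neither side's domain matches the other.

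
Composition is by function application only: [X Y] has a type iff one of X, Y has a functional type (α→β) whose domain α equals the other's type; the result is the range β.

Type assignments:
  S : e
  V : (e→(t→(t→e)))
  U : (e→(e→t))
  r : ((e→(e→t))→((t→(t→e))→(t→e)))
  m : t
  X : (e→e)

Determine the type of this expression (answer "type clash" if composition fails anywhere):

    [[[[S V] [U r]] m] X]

e

[S V]: V is (e→(t→(t→e))), S is e; result (t→(t→e)).
[U r]: r is ((e→(e→t))→((t→(t→e))→(t→e))), U is (e→(e→t)); result ((t→(t→e))→(t→e)).
[[S V] [U r]]: [U r] is ((t→(t→e))→(t→e)), [S V] is (t→(t→e)); result (t→e).
[[[S V] [U r]] m]: [[S V] [U r]] is (t→e), m is t; result e.
[[[[S V] [U r]] m] X]: X is (e→e), [[[S V] [U r]] m] is e; result e.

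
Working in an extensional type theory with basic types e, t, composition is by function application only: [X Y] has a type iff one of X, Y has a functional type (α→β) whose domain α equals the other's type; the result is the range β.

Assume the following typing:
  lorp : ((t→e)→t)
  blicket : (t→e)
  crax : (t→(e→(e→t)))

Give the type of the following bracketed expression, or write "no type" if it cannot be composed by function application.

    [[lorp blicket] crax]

At [lorp blicket], lorp : ((t→e)→t) takes blicket : (t→e), giving t.
At [[lorp blicket] crax], crax : (t→(e→(e→t))) takes [lorp blicket] : t, giving (e→(e→t)).

(e→(e→t))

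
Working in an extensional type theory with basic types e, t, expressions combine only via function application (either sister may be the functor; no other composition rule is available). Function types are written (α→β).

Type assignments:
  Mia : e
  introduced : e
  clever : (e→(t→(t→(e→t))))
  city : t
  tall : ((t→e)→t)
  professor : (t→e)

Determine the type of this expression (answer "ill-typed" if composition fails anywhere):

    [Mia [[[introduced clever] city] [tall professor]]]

[introduced clever] — clever of type (e→(t→(t→(e→t)))) combines with introduced of type e: type (t→(t→(e→t))).
[[introduced clever] city] — [introduced clever] of type (t→(t→(e→t))) combines with city of type t: type (t→(e→t)).
[tall professor] — tall of type ((t→e)→t) combines with professor of type (t→e): type t.
[[[introduced clever] city] [tall professor]] — [[introduced clever] city] of type (t→(e→t)) combines with [tall professor] of type t: type (e→t).
[Mia [[[introduced clever] city] [tall professor]]] — [[[introduced clever] city] [tall professor]] of type (e→t) combines with Mia of type e: type t.

t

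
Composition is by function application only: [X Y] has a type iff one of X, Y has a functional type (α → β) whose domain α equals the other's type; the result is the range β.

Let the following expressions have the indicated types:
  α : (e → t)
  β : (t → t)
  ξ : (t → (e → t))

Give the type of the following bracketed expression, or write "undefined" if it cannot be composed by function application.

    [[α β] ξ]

[α β]: (e → t) and (t → t) cannot combine by function application — type clash.

undefined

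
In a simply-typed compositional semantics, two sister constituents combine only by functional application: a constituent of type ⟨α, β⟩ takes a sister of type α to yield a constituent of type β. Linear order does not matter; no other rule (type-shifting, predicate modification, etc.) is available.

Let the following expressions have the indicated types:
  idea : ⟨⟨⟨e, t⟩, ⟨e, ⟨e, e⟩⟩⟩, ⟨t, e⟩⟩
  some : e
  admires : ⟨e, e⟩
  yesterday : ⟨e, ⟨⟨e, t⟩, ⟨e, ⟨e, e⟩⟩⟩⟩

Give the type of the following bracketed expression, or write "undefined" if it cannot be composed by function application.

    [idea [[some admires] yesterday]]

⟨t, e⟩

[some admires] — admires of type ⟨e, e⟩ combines with some of type e: type e.
[[some admires] yesterday] — yesterday of type ⟨e, ⟨⟨e, t⟩, ⟨e, ⟨e, e⟩⟩⟩⟩ combines with [some admires] of type e: type ⟨⟨e, t⟩, ⟨e, ⟨e, e⟩⟩⟩.
[idea [[some admires] yesterday]] — idea of type ⟨⟨⟨e, t⟩, ⟨e, ⟨e, e⟩⟩⟩, ⟨t, e⟩⟩ combines with [[some admires] yesterday] of type ⟨⟨e, t⟩, ⟨e, ⟨e, e⟩⟩⟩: type ⟨t, e⟩.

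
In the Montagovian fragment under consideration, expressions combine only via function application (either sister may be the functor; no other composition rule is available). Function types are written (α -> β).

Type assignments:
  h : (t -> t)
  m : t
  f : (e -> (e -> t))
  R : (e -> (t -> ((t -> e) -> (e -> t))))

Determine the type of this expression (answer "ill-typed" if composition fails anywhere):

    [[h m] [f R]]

ill-typed

[h m]: functor h : (t -> t), argument m : t; result t.
[f R]: (e -> (e -> t)) with (e -> (t -> ((t -> e) -> (e -> t)))) — neither is a function whose domain matches the other; composition fails here.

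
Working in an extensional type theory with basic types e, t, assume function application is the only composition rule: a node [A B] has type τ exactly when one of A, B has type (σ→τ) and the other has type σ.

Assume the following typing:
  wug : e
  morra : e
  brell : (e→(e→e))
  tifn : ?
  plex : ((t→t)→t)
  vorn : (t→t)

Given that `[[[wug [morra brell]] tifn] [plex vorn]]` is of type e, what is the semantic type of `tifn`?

(e→(t→e))

For [[[wug [morra brell]] tifn] [plex vorn]] to have type e with [plex vorn] of type t, [[wug [morra brell]] tifn] must be the function: [[wug [morra brell]] tifn] : (t→e).
For [[wug [morra brell]] tifn] to have type (t→e) with [wug [morra brell]] of type e, tifn must be the function: tifn : (e→(t→e)).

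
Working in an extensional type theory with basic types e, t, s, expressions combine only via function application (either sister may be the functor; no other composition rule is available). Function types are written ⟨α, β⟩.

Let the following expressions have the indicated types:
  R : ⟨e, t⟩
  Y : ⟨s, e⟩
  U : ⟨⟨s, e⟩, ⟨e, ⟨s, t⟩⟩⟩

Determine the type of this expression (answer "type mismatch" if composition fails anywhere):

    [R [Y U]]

[Y U] — U of type ⟨⟨s, e⟩, ⟨e, ⟨s, t⟩⟩⟩ combines with Y of type ⟨s, e⟩: type ⟨e, ⟨s, t⟩⟩.
[R [Y U]]: ⟨e, t⟩ with ⟨e, ⟨s, t⟩⟩ — neither is a function whose domain matches the other; composition fails here.

type mismatch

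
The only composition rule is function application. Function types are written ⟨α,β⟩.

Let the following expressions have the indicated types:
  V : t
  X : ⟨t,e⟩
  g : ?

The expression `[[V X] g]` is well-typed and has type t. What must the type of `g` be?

[[V X] g] must have type t. The sister [V X] has type e; that is not a function onto t, so g must be the functor, of type ⟨e,t⟩.

⟨e,t⟩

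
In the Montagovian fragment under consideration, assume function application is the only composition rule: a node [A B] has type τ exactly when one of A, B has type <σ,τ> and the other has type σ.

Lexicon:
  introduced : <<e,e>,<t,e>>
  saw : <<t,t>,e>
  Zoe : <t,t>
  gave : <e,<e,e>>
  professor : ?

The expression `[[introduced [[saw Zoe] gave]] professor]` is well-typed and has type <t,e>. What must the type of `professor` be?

At [[introduced [[saw Zoe] gave]] professor] (required: <t,e>): [introduced [[saw Zoe] gave]] is <t,e>, which is not a function with range <t,e>; hence professor is the functor — type <<t,e>,<t,e>>.

<<t,e>,<t,e>>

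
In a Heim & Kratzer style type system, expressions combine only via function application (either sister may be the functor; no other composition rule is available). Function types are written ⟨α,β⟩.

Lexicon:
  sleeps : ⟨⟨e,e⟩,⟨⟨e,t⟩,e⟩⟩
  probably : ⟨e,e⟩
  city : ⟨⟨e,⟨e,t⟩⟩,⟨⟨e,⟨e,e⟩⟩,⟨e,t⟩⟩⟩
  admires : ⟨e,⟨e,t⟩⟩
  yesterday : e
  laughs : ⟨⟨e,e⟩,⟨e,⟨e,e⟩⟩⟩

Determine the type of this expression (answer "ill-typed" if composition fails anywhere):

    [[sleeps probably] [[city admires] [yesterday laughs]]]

[sleeps probably]: ⟨⟨e,e⟩,⟨⟨e,t⟩,e⟩⟩ applied to ⟨e,e⟩ yields ⟨⟨e,t⟩,e⟩.
[city admires]: ⟨⟨e,⟨e,t⟩⟩,⟨⟨e,⟨e,e⟩⟩,⟨e,t⟩⟩⟩ applied to ⟨e,⟨e,t⟩⟩ yields ⟨⟨e,⟨e,e⟩⟩,⟨e,t⟩⟩.
At [yesterday laughs]: neither e nor ⟨⟨e,e⟩,⟨e,⟨e,e⟩⟩⟩ can take the other as argument; the node is ill-typed.

ill-typed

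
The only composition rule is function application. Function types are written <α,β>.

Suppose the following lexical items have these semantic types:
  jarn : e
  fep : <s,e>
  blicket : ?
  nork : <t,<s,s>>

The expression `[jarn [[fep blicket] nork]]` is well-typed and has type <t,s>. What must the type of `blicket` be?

<<s,e>,<<t,<s,s>>,<e,<t,s>>>>

[jarn [[fep blicket] nork]] is required to be <t,s>. jarn : e cannot yield <t,s> as functor, so [[fep blicket] nork] : <e,<t,s>>.
[[fep blicket] nork] is required to be <e,<t,s>>. nork : <t,<s,s>> cannot yield <e,<t,s>> as functor, so [fep blicket] : <<t,<s,s>>,<e,<t,s>>>.
[fep blicket] is required to be <<t,<s,s>>,<e,<t,s>>>. fep : <s,e> cannot yield <<t,<s,s>>,<e,<t,s>>> as functor, so blicket : <<s,e>,<<t,<s,s>>,<e,<t,s>>>>.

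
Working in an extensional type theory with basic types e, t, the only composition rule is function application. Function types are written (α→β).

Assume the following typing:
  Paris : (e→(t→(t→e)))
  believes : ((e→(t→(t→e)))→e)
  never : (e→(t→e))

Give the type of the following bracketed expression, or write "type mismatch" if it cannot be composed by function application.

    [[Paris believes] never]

[Paris believes] — believes of type ((e→(t→(t→e)))→e) combines with Paris of type (e→(t→(t→e))): type e.
[[Paris believes] never] — never of type (e→(t→e)) combines with [Paris believes] of type e: type (t→e).

(t→e)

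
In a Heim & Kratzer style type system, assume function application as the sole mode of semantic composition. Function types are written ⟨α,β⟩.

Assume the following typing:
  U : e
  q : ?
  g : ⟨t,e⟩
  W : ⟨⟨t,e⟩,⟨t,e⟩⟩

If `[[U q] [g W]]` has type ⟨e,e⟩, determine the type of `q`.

⟨e,⟨⟨t,e⟩,⟨e,e⟩⟩⟩

At [[U q] [g W]] (required: ⟨e,e⟩): [g W] is ⟨t,e⟩, which is not a function with range ⟨e,e⟩; hence [U q] is the functor — type ⟨⟨t,e⟩,⟨e,e⟩⟩.
At [U q] (required: ⟨⟨t,e⟩,⟨e,e⟩⟩): U is e, which is not a function with range ⟨⟨t,e⟩,⟨e,e⟩⟩; hence q is the functor — type ⟨e,⟨⟨t,e⟩,⟨e,e⟩⟩⟩.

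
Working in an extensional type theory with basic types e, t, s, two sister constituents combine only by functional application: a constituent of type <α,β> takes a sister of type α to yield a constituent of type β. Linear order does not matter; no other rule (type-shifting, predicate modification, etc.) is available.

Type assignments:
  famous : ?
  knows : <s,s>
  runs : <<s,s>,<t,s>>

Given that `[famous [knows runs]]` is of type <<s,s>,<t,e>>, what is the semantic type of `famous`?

For [famous [knows runs]] to have type <<s,s>,<t,e>> with [knows runs] of type <t,s>, famous must be the function: famous : <<t,s>,<<s,s>,<t,e>>>.

<<t,s>,<<s,s>,<t,e>>>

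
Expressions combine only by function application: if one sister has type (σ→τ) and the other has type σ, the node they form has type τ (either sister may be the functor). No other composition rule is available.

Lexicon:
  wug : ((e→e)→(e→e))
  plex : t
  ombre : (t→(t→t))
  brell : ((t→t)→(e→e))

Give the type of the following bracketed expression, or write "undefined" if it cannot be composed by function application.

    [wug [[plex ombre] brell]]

[plex ombre]: (t→(t→t)) applied to t yields (t→t).
[[plex ombre] brell]: ((t→t)→(e→e)) applied to (t→t) yields (e→e).
[wug [[plex ombre] brell]]: ((e→e)→(e→e)) applied to (e→e) yields (e→e).

(e→e)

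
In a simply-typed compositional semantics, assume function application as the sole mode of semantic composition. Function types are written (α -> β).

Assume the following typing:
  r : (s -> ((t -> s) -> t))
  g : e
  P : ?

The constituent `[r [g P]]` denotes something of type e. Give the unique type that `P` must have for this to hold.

(e -> ((s -> ((t -> s) -> t)) -> e))

At [r [g P]] (required: e): r is (s -> ((t -> s) -> t)), which is not a function with range e; hence [g P] is the functor — type ((s -> ((t -> s) -> t)) -> e).
At [g P] (required: ((s -> ((t -> s) -> t)) -> e)): g is e, which is not a function with range ((s -> ((t -> s) -> t)) -> e); hence P is the functor — type (e -> ((s -> ((t -> s) -> t)) -> e)).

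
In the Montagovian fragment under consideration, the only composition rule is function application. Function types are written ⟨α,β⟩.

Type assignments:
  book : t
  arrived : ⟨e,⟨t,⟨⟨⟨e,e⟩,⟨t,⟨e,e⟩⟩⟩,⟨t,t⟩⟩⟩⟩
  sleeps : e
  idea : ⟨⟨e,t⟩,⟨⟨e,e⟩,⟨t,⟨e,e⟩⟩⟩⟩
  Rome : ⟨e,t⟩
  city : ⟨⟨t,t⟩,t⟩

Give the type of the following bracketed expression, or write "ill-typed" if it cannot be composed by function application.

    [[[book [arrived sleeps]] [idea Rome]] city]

[arrived sleeps]: ⟨e,⟨t,⟨⟨⟨e,e⟩,⟨t,⟨e,e⟩⟩⟩,⟨t,t⟩⟩⟩⟩ applied to e yields ⟨t,⟨⟨⟨e,e⟩,⟨t,⟨e,e⟩⟩⟩,⟨t,t⟩⟩⟩.
[book [arrived sleeps]]: ⟨t,⟨⟨⟨e,e⟩,⟨t,⟨e,e⟩⟩⟩,⟨t,t⟩⟩⟩ applied to t yields ⟨⟨⟨e,e⟩,⟨t,⟨e,e⟩⟩⟩,⟨t,t⟩⟩.
[idea Rome]: ⟨⟨e,t⟩,⟨⟨e,e⟩,⟨t,⟨e,e⟩⟩⟩⟩ applied to ⟨e,t⟩ yields ⟨⟨e,e⟩,⟨t,⟨e,e⟩⟩⟩.
[[book [arrived sleeps]] [idea Rome]]: ⟨⟨⟨e,e⟩,⟨t,⟨e,e⟩⟩⟩,⟨t,t⟩⟩ applied to ⟨⟨e,e⟩,⟨t,⟨e,e⟩⟩⟩ yields ⟨t,t⟩.
[[[book [arrived sleeps]] [idea Rome]] city]: ⟨⟨t,t⟩,t⟩ applied to ⟨t,t⟩ yields t.

t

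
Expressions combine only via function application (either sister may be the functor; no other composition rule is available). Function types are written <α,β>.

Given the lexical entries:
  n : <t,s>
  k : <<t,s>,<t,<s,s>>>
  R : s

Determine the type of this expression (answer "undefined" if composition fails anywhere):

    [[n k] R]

[n k]: k is <<t,s>,<t,<s,s>>>, n is <t,s>; result <t,<s,s>>.
[[n k] R]: <t,<s,s>> with s — neither is a function whose domain matches the other; composition fails here.

undefined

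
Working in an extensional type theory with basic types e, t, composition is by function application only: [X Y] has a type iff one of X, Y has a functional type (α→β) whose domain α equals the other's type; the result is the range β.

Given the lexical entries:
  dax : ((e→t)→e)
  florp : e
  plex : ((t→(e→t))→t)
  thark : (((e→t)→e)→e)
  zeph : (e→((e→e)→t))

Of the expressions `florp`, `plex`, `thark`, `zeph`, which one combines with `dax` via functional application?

florp : e — no; dax wants (e→t), and florp wants nothing (atomic).
plex : ((t→(e→t))→t) — no; dax wants (e→t), and plex wants (t→(e→t)).
thark — combines: thark : (((e→t)→e)→e) takes dax : ((e→t)→e) as argument, giving e.
zeph : (e→((e→e)→t)) — no; dax wants (e→t), and zeph wants e.

thark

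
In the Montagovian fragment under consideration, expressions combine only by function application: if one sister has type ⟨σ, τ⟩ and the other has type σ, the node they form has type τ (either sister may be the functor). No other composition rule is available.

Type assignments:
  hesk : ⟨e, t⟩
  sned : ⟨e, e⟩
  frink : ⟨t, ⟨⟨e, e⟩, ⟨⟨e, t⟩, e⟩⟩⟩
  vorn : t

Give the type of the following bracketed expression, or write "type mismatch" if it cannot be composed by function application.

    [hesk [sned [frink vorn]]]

At [frink vorn], frink : ⟨t, ⟨⟨e, e⟩, ⟨⟨e, t⟩, e⟩⟩⟩ takes vorn : t, giving ⟨⟨e, e⟩, ⟨⟨e, t⟩, e⟩⟩.
At [sned [frink vorn]], [frink vorn] : ⟨⟨e, e⟩, ⟨⟨e, t⟩, e⟩⟩ takes sned : ⟨e, e⟩, giving ⟨⟨e, t⟩, e⟩.
At [hesk [sned [frink vorn]]], [sned [frink vorn]] : ⟨⟨e, t⟩, e⟩ takes hesk : ⟨e, t⟩, giving e.

e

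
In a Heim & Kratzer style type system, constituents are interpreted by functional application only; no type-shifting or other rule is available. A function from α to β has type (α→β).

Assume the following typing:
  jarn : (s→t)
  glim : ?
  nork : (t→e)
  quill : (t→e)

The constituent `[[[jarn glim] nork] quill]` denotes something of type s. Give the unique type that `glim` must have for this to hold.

[[[jarn glim] nork] quill] is required to be s. quill : (t→e) cannot yield s as functor, so [[jarn glim] nork] : ((t→e)→s).
[[jarn glim] nork] is required to be ((t→e)→s). nork : (t→e) cannot yield ((t→e)→s) as functor, so [jarn glim] : ((t→e)→((t→e)→s)).
[jarn glim] is required to be ((t→e)→((t→e)→s)). jarn : (s→t) cannot yield ((t→e)→((t→e)→s)) as functor, so glim : ((s→t)→((t→e)→((t→e)→s))).

((s→t)→((t→e)→((t→e)→s)))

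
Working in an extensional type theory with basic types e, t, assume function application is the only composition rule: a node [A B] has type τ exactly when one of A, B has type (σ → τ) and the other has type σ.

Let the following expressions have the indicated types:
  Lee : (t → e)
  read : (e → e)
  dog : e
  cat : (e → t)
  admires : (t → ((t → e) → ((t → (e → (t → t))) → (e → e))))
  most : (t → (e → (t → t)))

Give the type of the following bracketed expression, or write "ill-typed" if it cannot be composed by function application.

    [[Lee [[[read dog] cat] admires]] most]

[read dog]: (e → e) applied to e yields e.
[[read dog] cat]: (e → t) applied to e yields t.
[[[read dog] cat] admires]: (t → ((t → e) → ((t → (e → (t → t))) → (e → e)))) applied to t yields ((t → e) → ((t → (e → (t → t))) → (e → e))).
[Lee [[[read dog] cat] admires]]: ((t → e) → ((t → (e → (t → t))) → (e → e))) applied to (t → e) yields ((t → (e → (t → t))) → (e → e)).
[[Lee [[[read dog] cat] admires]] most]: ((t → (e → (t → t))) → (e → e)) applied to (t → (e → (t → t))) yields (e → e).

(e → e)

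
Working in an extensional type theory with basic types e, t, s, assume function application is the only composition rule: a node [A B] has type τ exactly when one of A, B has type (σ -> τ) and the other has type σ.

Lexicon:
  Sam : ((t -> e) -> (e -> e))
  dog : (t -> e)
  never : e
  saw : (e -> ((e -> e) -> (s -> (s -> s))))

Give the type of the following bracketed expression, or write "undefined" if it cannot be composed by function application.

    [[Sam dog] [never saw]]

(s -> (s -> s))

At [Sam dog], Sam : ((t -> e) -> (e -> e)) takes dog : (t -> e), giving (e -> e).
At [never saw], saw : (e -> ((e -> e) -> (s -> (s -> s)))) takes never : e, giving ((e -> e) -> (s -> (s -> s))).
At [[Sam dog] [never saw]], [never saw] : ((e -> e) -> (s -> (s -> s))) takes [Sam dog] : (e -> e), giving (s -> (s -> s)).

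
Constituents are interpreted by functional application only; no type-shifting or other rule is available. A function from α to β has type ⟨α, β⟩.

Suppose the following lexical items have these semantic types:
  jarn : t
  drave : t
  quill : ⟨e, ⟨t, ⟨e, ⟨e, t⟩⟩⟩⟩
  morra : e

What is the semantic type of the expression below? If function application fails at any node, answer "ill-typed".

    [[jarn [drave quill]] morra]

ill-typed

At [drave quill]: neither t nor ⟨e, ⟨t, ⟨e, ⟨e, t⟩⟩⟩⟩ can take the other as argument; the node is ill-typed.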